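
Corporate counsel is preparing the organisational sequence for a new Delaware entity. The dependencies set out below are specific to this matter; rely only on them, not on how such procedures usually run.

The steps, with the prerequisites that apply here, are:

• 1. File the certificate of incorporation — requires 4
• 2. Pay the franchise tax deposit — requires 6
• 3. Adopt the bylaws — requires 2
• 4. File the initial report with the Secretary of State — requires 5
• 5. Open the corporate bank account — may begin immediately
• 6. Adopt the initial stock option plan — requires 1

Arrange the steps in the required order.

5, 4, 1, 6, 2, 3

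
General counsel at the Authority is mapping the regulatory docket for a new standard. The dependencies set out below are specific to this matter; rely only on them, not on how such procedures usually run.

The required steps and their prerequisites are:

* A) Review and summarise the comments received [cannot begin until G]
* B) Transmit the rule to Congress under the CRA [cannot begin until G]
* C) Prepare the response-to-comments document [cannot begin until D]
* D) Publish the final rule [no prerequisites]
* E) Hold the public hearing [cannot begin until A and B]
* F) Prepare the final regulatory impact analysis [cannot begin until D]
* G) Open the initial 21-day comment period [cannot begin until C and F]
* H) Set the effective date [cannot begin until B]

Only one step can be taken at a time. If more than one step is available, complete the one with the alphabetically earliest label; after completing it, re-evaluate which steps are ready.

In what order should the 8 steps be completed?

Only D has no prerequisites, so it is first.
C and F are both available; C has the earlier label → C.
F needed D, now all done → F.
That leaves G as the only ready step → G.
A and B are both available; A has the earlier label → A.
B needed G, now all done → B.
E and H are both available; E has the earlier label → E.
H needed B, now all done → H.

D, C, F, G, A, B, E, H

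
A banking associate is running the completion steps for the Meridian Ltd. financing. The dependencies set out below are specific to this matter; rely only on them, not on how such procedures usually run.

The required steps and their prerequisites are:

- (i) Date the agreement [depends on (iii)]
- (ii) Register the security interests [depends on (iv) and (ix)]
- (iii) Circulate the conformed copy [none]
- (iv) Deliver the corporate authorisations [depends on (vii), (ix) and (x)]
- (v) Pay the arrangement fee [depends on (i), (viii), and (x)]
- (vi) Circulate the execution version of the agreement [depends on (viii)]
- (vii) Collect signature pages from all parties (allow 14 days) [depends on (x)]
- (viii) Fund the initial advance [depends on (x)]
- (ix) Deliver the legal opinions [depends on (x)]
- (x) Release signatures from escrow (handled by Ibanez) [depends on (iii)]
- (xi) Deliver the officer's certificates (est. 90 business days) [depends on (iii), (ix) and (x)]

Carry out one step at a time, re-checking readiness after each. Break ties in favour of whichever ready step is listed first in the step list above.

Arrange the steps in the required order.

(iii) → (i) → (x) → (vii) → (viii) → (v) → (vi) → (ix) → (iv) → (ii) → (xi)

(iii) is the only step with nothing outstanding, so it goes first.
(i) and (x) are both available; (i) is listed earlier → (i).
(x) needed (iii), now all done → (x).
Now (vii), (viii) and (ix) have their prerequisites met. (vii) is listed earlier, so (vii) next.
Now (viii) and (ix) have their prerequisites met. (viii) is listed earlier, so (viii) next.
(v), (vi) and (ix) are all available; (v) is listed earlier → (v).
Ready: (vi) and (ix). (vi) is listed earlier → (vi).
Next only (ix) has its prerequisites met → (ix).
(iv) and (xi) are both available; (iv) is listed earlier → (iv).
Now (ii) and (xi) have their prerequisites met. (ii) is listed earlier, so (ii) next.
Next only (xi) has its prerequisites met → (xi).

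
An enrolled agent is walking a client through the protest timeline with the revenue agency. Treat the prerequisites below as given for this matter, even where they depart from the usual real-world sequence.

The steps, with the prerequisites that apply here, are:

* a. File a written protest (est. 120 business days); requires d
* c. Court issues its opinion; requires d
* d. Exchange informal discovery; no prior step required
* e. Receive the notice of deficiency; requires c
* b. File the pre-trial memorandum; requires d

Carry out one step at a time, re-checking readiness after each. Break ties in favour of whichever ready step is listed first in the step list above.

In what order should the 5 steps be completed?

d, a, c, e, b

d is the only step with nothing outstanding, so it goes first.
Ready: a, c and b. a is listed earlier → a.
Ready: c and b. c is listed earlier → c.
e now also ready, so the ready set is {e, b}; e is listed earlier → e.
b needed d, now all done → b.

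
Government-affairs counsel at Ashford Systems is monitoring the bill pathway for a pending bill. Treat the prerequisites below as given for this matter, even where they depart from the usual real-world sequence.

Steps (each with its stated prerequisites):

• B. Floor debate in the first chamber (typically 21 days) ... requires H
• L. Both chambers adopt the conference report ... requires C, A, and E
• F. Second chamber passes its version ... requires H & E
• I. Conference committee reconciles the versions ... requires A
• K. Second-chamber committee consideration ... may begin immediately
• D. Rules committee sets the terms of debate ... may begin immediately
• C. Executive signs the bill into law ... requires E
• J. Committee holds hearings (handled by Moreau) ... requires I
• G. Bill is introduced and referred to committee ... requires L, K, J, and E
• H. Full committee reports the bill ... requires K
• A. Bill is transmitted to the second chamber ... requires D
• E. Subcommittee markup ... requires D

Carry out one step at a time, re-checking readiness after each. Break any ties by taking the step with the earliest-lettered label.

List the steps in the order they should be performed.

D and K have no prerequisites; D has the earlier label, so D is first.
A and E now also ready, so the ready set is {A, E, K}; A has the earlier label → A.
I now also ready, so the ready set is {E, I, K}; E has the earlier label → E.
C now also ready, so the ready set is {C, I, K}; C has the earlier label → C.
Now I, K and L have their prerequisites met. I has the earlier label, so I next.
J now also ready, so the ready set is {J, K, L}; J has the earlier label → J.
Ready: K and L. K has the earlier label → K.
Now H and L have their prerequisites met. H has the earlier label, so H next.
B and F now also ready, so the ready set is {B, F, L}; B has the earlier label → B.
F and L are both available; F has the earlier label → F.
L needed A, C and E, now all done → L.
Next only G has its prerequisites met → G.

D, A, E, C, I, J, K, H, B, F, L, G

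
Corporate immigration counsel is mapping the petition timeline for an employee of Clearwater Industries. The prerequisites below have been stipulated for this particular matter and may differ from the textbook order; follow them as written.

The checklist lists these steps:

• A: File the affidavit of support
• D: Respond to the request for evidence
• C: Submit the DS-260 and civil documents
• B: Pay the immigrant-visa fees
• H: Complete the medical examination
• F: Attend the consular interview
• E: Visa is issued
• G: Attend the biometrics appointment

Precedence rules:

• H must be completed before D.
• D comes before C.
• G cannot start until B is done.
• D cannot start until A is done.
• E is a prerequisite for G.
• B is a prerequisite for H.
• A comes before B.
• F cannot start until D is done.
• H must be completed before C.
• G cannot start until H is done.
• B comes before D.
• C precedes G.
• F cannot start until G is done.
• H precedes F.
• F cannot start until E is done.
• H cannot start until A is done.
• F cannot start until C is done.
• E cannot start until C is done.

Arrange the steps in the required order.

A is the only step with nothing outstanding, so it goes first.
Next only B has its prerequisites met → B.
H is the only step now ready → H.
Next only D has its prerequisites met → D.
C is the only step now ready → C.
E needed C, now all done → E.
G needed C, B, H and E, now all done → G.
That leaves F as the only ready step → F.

A B H D C E G F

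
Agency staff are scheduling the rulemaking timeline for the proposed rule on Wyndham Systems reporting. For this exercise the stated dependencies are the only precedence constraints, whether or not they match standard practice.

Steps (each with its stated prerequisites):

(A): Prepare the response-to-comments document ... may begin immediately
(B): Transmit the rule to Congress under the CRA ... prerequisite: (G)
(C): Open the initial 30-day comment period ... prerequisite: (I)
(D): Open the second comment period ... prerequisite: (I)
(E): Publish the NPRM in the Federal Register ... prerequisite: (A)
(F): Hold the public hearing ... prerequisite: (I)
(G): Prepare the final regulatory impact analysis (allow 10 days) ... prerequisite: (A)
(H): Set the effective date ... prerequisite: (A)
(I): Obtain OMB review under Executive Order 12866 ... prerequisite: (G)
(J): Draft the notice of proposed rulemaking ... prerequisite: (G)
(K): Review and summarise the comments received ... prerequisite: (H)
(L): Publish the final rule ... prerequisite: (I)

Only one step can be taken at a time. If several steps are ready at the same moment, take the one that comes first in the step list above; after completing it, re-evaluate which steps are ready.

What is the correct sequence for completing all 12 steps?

(A) has no prerequisites → (A) first.
Ready: (E), (G) and (H). (E) is listed earlier → (E).
Ready: (G) and (H). (G) is listed earlier → (G).
Now (B), (H), (I) and (J) have their prerequisites met. (B) is listed earlier, so (B) next.
(H), (I) and (J) are all available; (H) is listed earlier → (H).
(K) now also ready, so the ready set is {(I), (J), (K)}; (I) is listed earlier → (I).
(C), (D), (F) and (L) now also ready, so the ready set is {(C), (D), (F), (J), (K), (L)}; (C) is listed earlier → (C).
(D), (F), (J), (K) and (L) are all available; (D) is listed earlier → (D).
Ready: (F), (J), (K) and (L). (F) is listed earlier → (F).
Now (J), (K) and (L) have their prerequisites met. (J) is listed earlier, so (J) next.
(K) and (L) are both available; (K) is listed earlier → (K).
(L) needed (I), now all done → (L).

(A), (E), (G), (B), (H), (I), (C), (D), (F), (J), (K), (L)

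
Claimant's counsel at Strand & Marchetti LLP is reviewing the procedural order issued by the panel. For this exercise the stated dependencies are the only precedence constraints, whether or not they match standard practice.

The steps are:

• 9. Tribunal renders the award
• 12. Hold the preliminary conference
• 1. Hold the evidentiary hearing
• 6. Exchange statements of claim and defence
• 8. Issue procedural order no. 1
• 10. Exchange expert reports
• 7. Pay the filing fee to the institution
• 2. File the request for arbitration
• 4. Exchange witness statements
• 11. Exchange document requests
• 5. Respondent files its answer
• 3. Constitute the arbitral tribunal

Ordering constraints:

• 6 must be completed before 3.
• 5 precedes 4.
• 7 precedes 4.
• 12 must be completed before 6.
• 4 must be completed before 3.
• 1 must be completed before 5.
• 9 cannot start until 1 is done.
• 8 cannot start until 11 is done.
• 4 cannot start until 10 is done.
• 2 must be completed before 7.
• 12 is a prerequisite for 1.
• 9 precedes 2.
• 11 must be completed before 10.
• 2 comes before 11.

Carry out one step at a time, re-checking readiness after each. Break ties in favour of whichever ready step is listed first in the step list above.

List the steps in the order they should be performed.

12 → 1 → 9 → 6 → 2 → 7 → 11 → 8 → 10 → 5 → 4 → 3

12 has no prerequisites → 12 first.
Ready: 1 and 6. 1 is listed earlier → 1.
9, 6 and 5 are all available; 9 is listed earlier → 9.
Ready: 6, 2 and 5. 6 is listed earlier → 6.
Ready: 2 and 5. 2 is listed earlier → 2.
Now 7, 11 and 5 have their prerequisites met. 7 is listed earlier, so 7 next.
Now 11 and 5 have their prerequisites met. 11 is listed earlier, so 11 next.
8 and 10 now also ready, so the ready set is {8, 10, 5}; 8 is listed earlier → 8.
10 and 5 are both available; 10 is listed earlier → 10.
That leaves 5 as the only ready step → 5.
4 needed 10, 7 and 5, now all done → 4.
3 needed 6 and 4, now all done → 3.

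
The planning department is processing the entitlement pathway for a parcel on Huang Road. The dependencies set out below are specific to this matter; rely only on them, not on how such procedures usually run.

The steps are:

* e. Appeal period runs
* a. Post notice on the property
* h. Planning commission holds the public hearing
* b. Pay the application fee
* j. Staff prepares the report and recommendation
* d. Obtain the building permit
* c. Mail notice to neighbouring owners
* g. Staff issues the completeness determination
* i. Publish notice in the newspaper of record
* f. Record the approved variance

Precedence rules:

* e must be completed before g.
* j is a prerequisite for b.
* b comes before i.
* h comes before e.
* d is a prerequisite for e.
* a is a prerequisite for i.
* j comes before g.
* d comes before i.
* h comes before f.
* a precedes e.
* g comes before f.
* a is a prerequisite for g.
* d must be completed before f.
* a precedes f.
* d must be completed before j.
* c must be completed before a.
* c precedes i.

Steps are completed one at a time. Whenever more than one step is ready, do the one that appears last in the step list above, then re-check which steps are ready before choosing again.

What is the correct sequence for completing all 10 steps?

c, d and h have no prerequisites; c is listed later, so c is first.
a now also ready, so the ready set is {d, h, a}; d is listed later → d.
Now j, h and a have their prerequisites met. j is listed later, so j next.
b now also ready, so the ready set is {b, h, a}; b is listed later → b.
Ready: h and a. h is listed later → h.
a needed c, now all done → a.
Now i and e have their prerequisites met. i is listed later, so i next.
Next only e has its prerequisites met → e.
g is the only step now ready → g.
f needed g, d, h and a, now all done → f.

c → d → j → b → h → a → i → e → g → f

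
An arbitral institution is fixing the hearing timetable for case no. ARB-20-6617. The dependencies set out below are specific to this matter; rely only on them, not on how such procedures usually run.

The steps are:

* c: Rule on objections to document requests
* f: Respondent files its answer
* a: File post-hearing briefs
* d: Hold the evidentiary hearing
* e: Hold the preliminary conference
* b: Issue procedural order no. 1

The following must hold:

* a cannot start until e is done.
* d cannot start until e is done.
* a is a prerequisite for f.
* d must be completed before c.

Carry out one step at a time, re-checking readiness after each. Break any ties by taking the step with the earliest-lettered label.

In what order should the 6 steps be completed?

b → e → a → d → c → f

b and e have no prerequisites; b has the earlier label, so b is first.
That leaves e as the only ready step → e.
a and d are both available; a has the earlier label → a.
f now also ready, so the ready set is {d, f}; d has the earlier label → d.
Ready: c and f. c has the earlier label → c.
Next only f has its prerequisites met → f.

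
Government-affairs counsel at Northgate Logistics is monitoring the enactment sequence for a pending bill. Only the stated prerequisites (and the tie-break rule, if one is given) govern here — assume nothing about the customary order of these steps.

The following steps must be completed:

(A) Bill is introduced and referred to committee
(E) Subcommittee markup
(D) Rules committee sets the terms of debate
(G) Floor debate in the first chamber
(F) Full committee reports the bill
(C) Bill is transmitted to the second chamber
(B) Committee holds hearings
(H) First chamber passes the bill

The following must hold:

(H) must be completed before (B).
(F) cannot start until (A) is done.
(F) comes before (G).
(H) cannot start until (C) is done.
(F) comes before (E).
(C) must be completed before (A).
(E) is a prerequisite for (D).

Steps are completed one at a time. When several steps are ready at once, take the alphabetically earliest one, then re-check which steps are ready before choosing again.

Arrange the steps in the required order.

(C), (A), (F), (E), (D), (G), (H), (B)

(C) has no prerequisites → (C) first.
(A) and (H) are both available; (A) has the earlier label → (A).
Ready: (F) and (H). (F) has the earlier label → (F).
(E), (G) and (H) are all available; (E) has the earlier label → (E).
(D) now also ready, so the ready set is {(D), (G), (H)}; (D) has the earlier label → (D).
Now (G) and (H) have their prerequisites met. (G) has the earlier label, so (G) next.
(H) needed (C), now all done → (H).
That leaves (B) as the only ready step → (B).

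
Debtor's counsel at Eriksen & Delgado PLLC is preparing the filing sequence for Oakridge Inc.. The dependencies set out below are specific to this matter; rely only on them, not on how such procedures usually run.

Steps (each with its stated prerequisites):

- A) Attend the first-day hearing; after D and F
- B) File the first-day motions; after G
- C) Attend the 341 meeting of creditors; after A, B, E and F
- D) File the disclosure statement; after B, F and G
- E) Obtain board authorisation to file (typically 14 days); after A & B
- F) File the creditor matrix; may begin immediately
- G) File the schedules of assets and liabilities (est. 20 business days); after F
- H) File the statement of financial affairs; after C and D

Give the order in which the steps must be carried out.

F → G → B → D → A → E → C → H

F has no prerequisites → F first.
G needed F, now all done → G.
B is the only step now ready → B.
D needed B, F and G, now all done → D.
That leaves A as the only ready step → A.
E needed A and B, now all done → E.
That leaves C as the only ready step → C.
Next only H has its prerequisites met → H.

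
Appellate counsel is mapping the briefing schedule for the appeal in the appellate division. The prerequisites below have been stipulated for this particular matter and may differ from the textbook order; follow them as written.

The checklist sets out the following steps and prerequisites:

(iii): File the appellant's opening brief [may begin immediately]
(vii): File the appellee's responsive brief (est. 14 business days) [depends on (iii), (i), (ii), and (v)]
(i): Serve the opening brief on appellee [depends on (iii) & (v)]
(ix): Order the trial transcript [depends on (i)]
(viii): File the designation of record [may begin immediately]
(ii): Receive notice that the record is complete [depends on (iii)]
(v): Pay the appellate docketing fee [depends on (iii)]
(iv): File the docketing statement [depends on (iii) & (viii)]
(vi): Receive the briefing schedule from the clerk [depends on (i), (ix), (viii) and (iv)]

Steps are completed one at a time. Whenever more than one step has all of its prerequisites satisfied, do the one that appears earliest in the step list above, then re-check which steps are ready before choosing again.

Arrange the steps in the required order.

(iii), (viii), (ii), (v), (i), (vii), (ix), (iv), (vi)

(iii) and (viii) have no prerequisites; (iii) is listed earlier, so (iii) is first.
(ii) and (v) now also ready, so the ready set is {(viii), (ii), (v)}; (viii) is listed earlier → (viii).
(iv) now also ready, so the ready set is {(ii), (v), (iv)}; (ii) is listed earlier → (ii).
(v) and (iv) are both available; (v) is listed earlier → (v).
(i) now also ready, so the ready set is {(i), (iv)}; (i) is listed earlier → (i).
Now (vii), (ix) and (iv) have their prerequisites met. (vii) is listed earlier, so (vii) next.
Now (ix) and (iv) have their prerequisites met. (ix) is listed earlier, so (ix) next.
(iv) needed (iii) and (viii), now all done → (iv).
Next only (vi) has its prerequisites met → (vi).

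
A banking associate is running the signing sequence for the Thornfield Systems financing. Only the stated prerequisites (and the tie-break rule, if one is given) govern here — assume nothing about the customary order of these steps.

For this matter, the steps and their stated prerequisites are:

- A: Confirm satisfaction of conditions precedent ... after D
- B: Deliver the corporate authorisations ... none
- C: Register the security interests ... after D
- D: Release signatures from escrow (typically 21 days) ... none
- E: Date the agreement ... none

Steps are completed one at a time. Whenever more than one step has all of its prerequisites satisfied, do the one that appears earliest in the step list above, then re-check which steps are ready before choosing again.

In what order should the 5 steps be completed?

B, D, A, C, E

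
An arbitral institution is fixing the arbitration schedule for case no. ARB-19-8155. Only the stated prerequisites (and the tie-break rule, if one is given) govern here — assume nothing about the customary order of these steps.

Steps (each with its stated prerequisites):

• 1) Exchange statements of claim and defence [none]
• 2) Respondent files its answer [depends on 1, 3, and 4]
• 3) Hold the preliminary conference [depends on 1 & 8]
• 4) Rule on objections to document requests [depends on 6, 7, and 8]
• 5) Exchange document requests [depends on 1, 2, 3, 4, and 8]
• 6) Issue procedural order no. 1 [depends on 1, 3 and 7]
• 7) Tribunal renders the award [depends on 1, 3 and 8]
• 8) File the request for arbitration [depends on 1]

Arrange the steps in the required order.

1, 8, 3, 7, 6, 4, 2, 5

1 has no prerequisites → 1 first.
8 is the only step now ready → 8.
3 is the only step now ready → 3.
7 is the only step now ready → 7.
That leaves 6 as the only ready step → 6.
4 needed 6, 7 and 8, now all done → 4.
2 is the only step now ready → 2.
5 needed 1, 2, 3, 4 and 8, now all done → 5.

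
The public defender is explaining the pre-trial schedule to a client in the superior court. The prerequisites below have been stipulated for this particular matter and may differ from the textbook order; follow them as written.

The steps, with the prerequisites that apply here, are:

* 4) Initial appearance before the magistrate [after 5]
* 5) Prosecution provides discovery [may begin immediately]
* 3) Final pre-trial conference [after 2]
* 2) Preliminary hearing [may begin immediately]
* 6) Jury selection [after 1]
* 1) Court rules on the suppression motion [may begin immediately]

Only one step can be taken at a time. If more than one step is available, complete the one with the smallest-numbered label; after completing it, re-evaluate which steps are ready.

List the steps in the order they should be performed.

1, 2, 3, 5, 4, 6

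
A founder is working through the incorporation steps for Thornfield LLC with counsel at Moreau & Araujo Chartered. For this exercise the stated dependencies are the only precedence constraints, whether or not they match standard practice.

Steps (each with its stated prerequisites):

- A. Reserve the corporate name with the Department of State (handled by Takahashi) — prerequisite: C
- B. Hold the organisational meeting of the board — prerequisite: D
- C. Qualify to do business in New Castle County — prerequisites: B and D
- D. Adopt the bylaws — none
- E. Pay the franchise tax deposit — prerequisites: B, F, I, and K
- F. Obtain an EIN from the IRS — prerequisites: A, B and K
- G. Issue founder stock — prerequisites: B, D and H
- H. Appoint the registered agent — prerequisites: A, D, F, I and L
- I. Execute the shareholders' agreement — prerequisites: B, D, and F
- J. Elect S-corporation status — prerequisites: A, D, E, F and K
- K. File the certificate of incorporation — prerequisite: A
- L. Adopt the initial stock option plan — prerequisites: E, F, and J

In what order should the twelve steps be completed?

D has no prerequisites → D first.
B needed D, now all done → B.
C needed B and D, now all done → C.
A needed C, now all done → A.
K needed A, now all done → K.
F needed A, B and K, now all done → F.
I needed B, D and F, now all done → I.
E needed B, F, I and K, now all done → E.
J needed A, D, E, F and K, now all done → J.
Next only L has its prerequisites met → L.
H needed A, D, F, I and L, now all done → H.
G is the only step now ready → G.

D, B, C, A, K, F, I, E, J, L, H, G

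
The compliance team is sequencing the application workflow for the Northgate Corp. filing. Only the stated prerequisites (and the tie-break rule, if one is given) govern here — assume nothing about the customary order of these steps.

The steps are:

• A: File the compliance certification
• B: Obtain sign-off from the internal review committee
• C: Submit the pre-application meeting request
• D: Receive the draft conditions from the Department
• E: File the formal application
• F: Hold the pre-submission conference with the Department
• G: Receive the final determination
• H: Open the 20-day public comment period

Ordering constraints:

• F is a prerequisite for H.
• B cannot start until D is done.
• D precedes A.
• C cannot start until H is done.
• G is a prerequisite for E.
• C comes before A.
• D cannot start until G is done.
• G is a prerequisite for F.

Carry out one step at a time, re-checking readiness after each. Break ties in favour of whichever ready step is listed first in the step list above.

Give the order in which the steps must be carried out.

G D B E F H C A

G has no prerequisites → G first.
Ready: D, E and F. D is listed earlier → D.
B now also ready, so the ready set is {B, E, F}; B is listed earlier → B.
Now E and F have their prerequisites met. E is listed earlier, so E next.
F is the only step now ready → F.
H is the only step now ready → H.
C needed H, now all done → C.
A is the only step now ready → A.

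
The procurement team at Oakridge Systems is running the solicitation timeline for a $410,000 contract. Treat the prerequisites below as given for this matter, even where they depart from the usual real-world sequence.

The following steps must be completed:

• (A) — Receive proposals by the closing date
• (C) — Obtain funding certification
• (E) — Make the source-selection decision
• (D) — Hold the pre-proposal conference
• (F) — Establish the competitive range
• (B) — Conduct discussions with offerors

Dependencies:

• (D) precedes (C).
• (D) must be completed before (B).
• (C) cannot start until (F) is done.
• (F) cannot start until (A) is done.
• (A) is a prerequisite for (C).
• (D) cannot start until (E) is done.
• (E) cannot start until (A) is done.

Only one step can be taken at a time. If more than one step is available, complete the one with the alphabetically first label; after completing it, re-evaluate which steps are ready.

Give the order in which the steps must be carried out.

(A) → (E) → (D) → (B) → (F) → (C)

Only (A) has no prerequisites, so it is first.
(E) and (F) are both available; (E) has the earlier label → (E).
(D) now also ready, so the ready set is {(D), (F)}; (D) has the earlier label → (D).
Ready: (B) and (F). (B) has the earlier label → (B).
(F) needed (A), now all done → (F).
(C) is the only step now ready → (C).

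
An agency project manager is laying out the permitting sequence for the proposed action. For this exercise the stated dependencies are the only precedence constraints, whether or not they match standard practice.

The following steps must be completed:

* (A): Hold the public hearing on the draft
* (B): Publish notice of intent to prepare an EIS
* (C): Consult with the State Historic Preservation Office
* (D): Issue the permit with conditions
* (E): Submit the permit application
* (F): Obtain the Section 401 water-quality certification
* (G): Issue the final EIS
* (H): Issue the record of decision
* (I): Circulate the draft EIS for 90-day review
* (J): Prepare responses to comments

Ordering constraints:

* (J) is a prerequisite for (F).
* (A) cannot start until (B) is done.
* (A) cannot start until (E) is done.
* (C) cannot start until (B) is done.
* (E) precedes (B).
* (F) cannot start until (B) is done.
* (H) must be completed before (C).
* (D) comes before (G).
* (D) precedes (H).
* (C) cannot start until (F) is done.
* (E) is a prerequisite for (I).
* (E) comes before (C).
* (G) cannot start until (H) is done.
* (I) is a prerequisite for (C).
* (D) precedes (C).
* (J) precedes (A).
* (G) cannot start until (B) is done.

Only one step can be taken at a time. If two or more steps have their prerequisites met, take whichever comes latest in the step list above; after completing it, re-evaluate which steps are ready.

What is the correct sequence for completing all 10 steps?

(J), (E), (I), (D), (H), (B), (G), (F), (C), (A)

(J), (E) and (D) have no prerequisites; (J) is listed later, so (J) is first.
Now (E) and (D) have their prerequisites met. (E) is listed later, so (E) next.
(I) and (B) now also ready, so the ready set is {(I), (D), (B)}; (I) is listed later → (I).
(D) and (B) are both available; (D) is listed later → (D).
(H) now also ready, so the ready set is {(H), (B)}; (H) is listed later → (H).
Next only (B) has its prerequisites met → (B).
(G), (F) and (A) are all available; (G) is listed later → (G).
Now (F) and (A) have their prerequisites met. (F) is listed later, so (F) next.
Ready: (C) and (A). (C) is listed later → (C).
(A) needed (J), (E) and (B), now all done → (A).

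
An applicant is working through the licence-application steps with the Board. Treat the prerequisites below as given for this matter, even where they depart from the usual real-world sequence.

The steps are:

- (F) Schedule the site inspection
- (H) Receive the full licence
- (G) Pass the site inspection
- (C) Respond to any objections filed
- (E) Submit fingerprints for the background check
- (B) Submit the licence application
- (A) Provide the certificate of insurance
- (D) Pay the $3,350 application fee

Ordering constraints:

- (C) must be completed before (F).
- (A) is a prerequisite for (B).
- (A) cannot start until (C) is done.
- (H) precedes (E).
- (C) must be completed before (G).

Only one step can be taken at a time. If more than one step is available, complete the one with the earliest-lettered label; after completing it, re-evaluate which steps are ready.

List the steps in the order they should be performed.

(C), (D) and (H) have no prerequisites; (C) has the earlier label, so (C) is first.
Ready: (A), (D), (F), (G) and (H). (A) has the earlier label → (A).
(B), (D), (F), (G) and (H) are all available; (B) has the earlier label → (B).
Ready: (D), (F), (G) and (H). (D) has the earlier label → (D).
Ready: (F), (G) and (H). (F) has the earlier label → (F).
(G) and (H) are both available; (G) has the earlier label → (G).
Next only (H) has its prerequisites met → (H).
(E) needed (H), now all done → (E).

(C) → (A) → (B) → (D) → (F) → (G) → (H) → (E)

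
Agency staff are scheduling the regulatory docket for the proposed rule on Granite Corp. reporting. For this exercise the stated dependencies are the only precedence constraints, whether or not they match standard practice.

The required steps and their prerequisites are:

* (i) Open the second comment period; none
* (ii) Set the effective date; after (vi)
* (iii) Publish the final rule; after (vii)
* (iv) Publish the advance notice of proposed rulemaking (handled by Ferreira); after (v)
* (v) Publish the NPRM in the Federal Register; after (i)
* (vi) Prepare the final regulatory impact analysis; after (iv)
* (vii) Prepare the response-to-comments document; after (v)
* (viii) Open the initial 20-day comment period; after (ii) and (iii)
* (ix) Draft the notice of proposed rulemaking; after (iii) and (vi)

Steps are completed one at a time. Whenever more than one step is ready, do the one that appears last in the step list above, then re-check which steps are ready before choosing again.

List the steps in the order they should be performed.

(i), (v), (vii), (iv), (vi), (iii), (ix), (ii), (viii)

(i) has no prerequisites → (i) first.
That leaves (v) as the only ready step → (v).
Now (vii) and (iv) have their prerequisites met. (vii) is listed later, so (vii) next.
(iii) now also ready, so the ready set is {(iv), (iii)}; (iv) is listed later → (iv).
Ready: (vi) and (iii). (vi) is listed later → (vi).
Now (iii) and (ii) have their prerequisites met. (iii) is listed later, so (iii) next.
(ix) now also ready, so the ready set is {(ix), (ii)}; (ix) is listed later → (ix).
(ii) needed (vi), now all done → (ii).
(viii) needed (iii) and (ii), now all done → (viii).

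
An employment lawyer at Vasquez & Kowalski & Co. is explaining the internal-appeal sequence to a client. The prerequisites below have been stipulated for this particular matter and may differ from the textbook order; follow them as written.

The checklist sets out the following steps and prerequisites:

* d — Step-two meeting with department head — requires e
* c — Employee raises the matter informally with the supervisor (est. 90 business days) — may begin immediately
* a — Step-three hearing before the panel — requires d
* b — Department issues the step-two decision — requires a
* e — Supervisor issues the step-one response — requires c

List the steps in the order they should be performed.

c has no prerequisites → c first.
e is the only step now ready → e.
Next only d has its prerequisites met → d.
a needed d, now all done → a.
That leaves b as the only ready step → b.

c → e → d → a → b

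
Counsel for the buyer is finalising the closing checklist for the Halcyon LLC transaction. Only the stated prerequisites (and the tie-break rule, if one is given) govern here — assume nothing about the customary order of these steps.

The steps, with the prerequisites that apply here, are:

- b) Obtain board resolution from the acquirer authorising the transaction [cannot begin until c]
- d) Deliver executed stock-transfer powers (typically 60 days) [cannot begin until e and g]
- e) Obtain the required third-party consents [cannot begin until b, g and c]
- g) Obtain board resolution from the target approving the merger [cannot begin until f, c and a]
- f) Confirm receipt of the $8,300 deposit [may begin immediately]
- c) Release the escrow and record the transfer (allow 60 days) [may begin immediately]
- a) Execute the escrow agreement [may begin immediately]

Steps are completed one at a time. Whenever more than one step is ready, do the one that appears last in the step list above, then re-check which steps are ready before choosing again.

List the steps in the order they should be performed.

Nothing is required for a, c and f. a is listed later → a first.
Ready: c and f. c is listed later → c.
b now also ready, so the ready set is {f, b}; f is listed later → f.
g now also ready, so the ready set is {g, b}; g is listed later → g.
b is the only step now ready → b.
e is the only step now ready → e.
d needed g and e, now all done → d.

a → c → f → g → b → e → d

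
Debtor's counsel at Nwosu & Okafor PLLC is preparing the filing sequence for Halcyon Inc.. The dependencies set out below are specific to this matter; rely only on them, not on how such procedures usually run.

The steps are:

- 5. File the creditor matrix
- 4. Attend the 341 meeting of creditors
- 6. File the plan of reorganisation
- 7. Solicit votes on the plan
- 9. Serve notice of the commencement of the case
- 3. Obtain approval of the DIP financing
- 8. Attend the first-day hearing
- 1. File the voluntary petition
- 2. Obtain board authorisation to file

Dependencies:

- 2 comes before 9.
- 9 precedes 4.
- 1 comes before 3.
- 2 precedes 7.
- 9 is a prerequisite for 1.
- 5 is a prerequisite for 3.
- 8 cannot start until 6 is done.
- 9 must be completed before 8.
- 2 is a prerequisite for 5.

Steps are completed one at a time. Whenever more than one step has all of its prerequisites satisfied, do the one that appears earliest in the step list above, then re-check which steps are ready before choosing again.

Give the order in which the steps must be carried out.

6 and 2 have no prerequisites; 6 is listed earlier, so 6 is first.
That leaves 2 as the only ready step → 2.
Ready: 5, 7 and 9. 5 is listed earlier → 5.
7 and 9 are both available; 7 is listed earlier → 7.
9 is the only step now ready → 9.
4, 8 and 1 are all available; 4 is listed earlier → 4.
Ready: 8 and 1. 8 is listed earlier → 8.
1 needed 9, now all done → 1.
3 needed 5 and 1, now all done → 3.

6 → 2 → 5 → 7 → 9 → 4 → 8 → 1 → 3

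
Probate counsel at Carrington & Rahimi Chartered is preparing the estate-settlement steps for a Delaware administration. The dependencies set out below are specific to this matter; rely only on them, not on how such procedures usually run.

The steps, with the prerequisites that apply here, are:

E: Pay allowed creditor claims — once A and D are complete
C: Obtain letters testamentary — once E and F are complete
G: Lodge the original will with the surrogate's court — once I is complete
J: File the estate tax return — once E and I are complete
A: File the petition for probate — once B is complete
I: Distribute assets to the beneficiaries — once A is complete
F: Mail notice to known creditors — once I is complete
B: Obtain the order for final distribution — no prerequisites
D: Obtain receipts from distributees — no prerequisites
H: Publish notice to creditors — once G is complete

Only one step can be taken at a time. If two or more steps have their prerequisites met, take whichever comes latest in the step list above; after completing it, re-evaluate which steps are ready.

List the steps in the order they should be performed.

D, B, A, I, F, G, H, E, J, C

Nothing is required for D and B. D is listed later → D first.
That leaves B as the only ready step → B.
A needed B, now all done → A.
Ready: I and E. I is listed later → I.
Ready: F, G and E. F is listed later → F.
Now G and E have their prerequisites met. G is listed later, so G next.
H now also ready, so the ready set is {H, E}; H is listed later → H.
That leaves E as the only ready step → E.
J and C are both available; J is listed later → J.
C needed F and E, now all done → C.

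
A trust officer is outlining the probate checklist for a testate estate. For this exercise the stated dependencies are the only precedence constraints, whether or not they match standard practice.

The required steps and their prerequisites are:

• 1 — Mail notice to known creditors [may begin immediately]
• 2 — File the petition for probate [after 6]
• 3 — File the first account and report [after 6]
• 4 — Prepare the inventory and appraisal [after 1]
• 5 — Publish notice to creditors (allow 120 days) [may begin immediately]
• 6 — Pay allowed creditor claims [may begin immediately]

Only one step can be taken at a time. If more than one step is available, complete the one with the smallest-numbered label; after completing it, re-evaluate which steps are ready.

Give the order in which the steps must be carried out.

1, 4, 5, 6, 2, 3

1, 5 and 6 have no prerequisites; 1 has the earlier label, so 1 is first.
Now 4, 5 and 6 have their prerequisites met. 4 has the earlier label, so 4 next.
Ready: 5 and 6. 5 has the earlier label → 5.
Next only 6 has its prerequisites met → 6.
2 and 3 are both available; 2 has the earlier label → 2.
Next only 3 has its prerequisites met → 3.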